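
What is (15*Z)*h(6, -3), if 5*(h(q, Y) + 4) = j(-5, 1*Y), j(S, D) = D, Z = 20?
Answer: -1380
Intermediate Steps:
h(q, Y) = -4 + Y/5 (h(q, Y) = -4 + (1*Y)/5 = -4 + Y/5)
(15*Z)*h(6, -3) = (15*20)*(-4 + (⅕)*(-3)) = 300*(-4 - ⅗) = 300*(-23/5) = -1380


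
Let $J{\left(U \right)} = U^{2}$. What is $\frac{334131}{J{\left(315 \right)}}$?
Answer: $\frac{2273}{675} \approx 3.3674$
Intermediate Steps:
$\frac{334131}{J{\left(315 \right)}} = \frac{334131}{315^{2}} = \frac{334131}{99225} = 334131 \cdot \frac{1}{99225} = \frac{2273}{675}$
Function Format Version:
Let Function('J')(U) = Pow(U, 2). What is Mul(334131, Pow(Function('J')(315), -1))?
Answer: Rational(2273, 675) ≈ 3.3674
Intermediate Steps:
Mul(334131, Pow(Function('J')(315), -1)) = Mul(334131, Pow(Pow(315, 2), -1)) = Mul(334131, Pow(99225, -1)) = Mul(334131, Rational(1, 99225)) = Rational(2273, 675)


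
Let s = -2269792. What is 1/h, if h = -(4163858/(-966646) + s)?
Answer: 483323/1097044760745 ≈ 4.4057e-7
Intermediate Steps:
h = 1097044760745/483323 (h = -(4163858/(-966646) - 2269792) = -(4163858*(-1/966646) - 2269792) = -(-2081929/483323 - 2269792) = -1*(-1097044760745/483323) = 1097044760745/483323 ≈ 2.2698e+6)
1/h = 1/(1097044760745/483323) = 483323/1097044760745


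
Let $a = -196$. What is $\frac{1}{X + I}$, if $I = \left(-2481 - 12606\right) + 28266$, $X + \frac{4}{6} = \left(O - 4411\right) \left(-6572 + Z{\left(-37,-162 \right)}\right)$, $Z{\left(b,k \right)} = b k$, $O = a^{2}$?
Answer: $- \frac{3}{58925135} \approx -5.0912 \cdot 10^{-8}$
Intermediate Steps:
$O = 38416$ ($O = \left(-196\right)^{2} = 38416$)
$X = - \frac{58964672}{3}$ ($X = - \frac{2}{3} + \left(38416 - 4411\right) \left(-6572 - -5994\right) = - \frac{2}{3} + 34005 \left(-6572 + 5994\right) = - \frac{2}{3} + 34005 \left(-578\right) = - \frac{2}{3} - 19654890 = - \frac{58964672}{3} \approx -1.9655 \cdot 10^{7}$)
$I = 13179$ ($I = -15087 + 28266 = 13179$)
$\frac{1}{X + I} = \frac{1}{- \frac{58964672}{3} + 13179} = \frac{1}{- \frac{58925135}{3}} = - \frac{3}{58925135}$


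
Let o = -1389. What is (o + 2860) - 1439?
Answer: 32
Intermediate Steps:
(o + 2860) - 1439 = (-1389 + 2860) - 1439 = 1471 - 1439 = 32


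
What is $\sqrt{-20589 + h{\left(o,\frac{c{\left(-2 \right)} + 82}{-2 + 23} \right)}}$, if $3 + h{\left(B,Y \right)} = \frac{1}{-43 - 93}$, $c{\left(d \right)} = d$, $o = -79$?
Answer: $\frac{i \sqrt{95217442}}{68} \approx 143.5 i$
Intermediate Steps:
$h{\left(B,Y \right)} = - \frac{409}{136}$ ($h{\left(B,Y \right)} = -3 + \frac{1}{-43 - 93} = -3 + \frac{1}{-136} = -3 - \frac{1}{136} = - \frac{409}{136}$)
$\sqrt{-20589 + h{\left(o,\frac{c{\left(-2 \right)} + 82}{-2 + 23} \right)}} = \sqrt{-20589 - \frac{409}{136}} = \sqrt{- \frac{2800513}{136}} = \frac{i \sqrt{95217442}}{68}$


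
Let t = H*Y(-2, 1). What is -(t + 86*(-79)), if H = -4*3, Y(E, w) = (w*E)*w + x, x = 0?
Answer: 6770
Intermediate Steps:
Y(E, w) = E*w² (Y(E, w) = (w*E)*w + 0 = (E*w)*w + 0 = E*w² + 0 = E*w²)
H = -12
t = 24 (t = -(-24)*1² = -(-24) = -12*(-2) = 24)
-(t + 86*(-79)) = -(24 + 86*(-79)) = -(24 - 6794) = -1*(-6770) = 6770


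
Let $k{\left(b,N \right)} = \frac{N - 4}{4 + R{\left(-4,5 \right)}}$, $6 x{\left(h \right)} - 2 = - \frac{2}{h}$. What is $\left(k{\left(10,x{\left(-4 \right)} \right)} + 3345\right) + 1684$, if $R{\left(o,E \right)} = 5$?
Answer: $\frac{543089}{108} \approx 5028.6$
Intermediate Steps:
$x{\left(h \right)} = \frac{1}{3} - \frac{1}{3 h}$ ($x{\left(h \right)} = \frac{1}{3} + \frac{\left(-2\right) \frac{1}{h}}{6} = \frac{1}{3} - \frac{1}{3 h}$)
$k{\left(b,N \right)} = - \frac{4}{9} + \frac{N}{9}$ ($k{\left(b,N \right)} = \frac{N - 4}{4 + 5} = \frac{-4 + N}{9} = \left(-4 + N\right) \frac{1}{9} = - \frac{4}{9} + \frac{N}{9}$)
$\left(k{\left(10,x{\left(-4 \right)} \right)} + 3345\right) + 1684 = \left(\left(- \frac{4}{9} + \frac{\frac{1}{3} \frac{1}{-4} \left(-1 - 4\right)}{9}\right) + 3345\right) + 1684 = \left(\left(- \frac{4}{9} + \frac{\frac{1}{3} \left(- \frac{1}{4}\right) \left(-5\right)}{9}\right) + 3345\right) + 1684 = \left(\left(- \frac{4}{9} + \frac{1}{9} \cdot \frac{5}{12}\right) + 3345\right) + 1684 = \left(\left(- \frac{4}{9} + \frac{5}{108}\right) + 3345\right) + 1684 = \left(- \frac{43}{108} + 3345\right) + 1684 = \frac{361217}{108} + 1684 = \frac{543089}{108}$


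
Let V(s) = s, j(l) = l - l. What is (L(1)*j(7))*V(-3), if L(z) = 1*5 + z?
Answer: 0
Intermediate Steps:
j(l) = 0
L(z) = 5 + z
(L(1)*j(7))*V(-3) = ((5 + 1)*0)*(-3) = (6*0)*(-3) = 0*(-3) = 0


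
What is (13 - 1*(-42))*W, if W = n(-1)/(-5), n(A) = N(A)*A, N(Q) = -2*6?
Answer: -132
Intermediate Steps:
N(Q) = -12
n(A) = -12*A
W = -12/5 (W = -12*(-1)/(-5) = 12*(-⅕) = -12/5 ≈ -2.4000)
(13 - 1*(-42))*W = (13 - 1*(-42))*(-12/5) = (13 + 42)*(-12/5) = 55*(-12/5) = -132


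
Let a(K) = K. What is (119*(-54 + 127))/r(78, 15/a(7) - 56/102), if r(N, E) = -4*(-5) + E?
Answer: 3101259/7709 ≈ 402.29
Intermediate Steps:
r(N, E) = 20 + E
(119*(-54 + 127))/r(78, 15/a(7) - 56/102) = (119*(-54 + 127))/(20 + (15/7 - 56/102)) = (119*73)/(20 + (15*(⅐) - 56*1/102)) = 8687/(20 + (15/7 - 28/51)) = 8687/(20 + 569/357) = 8687/(7709/357) = 8687*(357/7709) = 3101259/7709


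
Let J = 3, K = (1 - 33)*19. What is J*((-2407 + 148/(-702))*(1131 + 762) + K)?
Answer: -533222597/39 ≈ -1.3672e+7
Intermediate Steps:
K = -608 (K = -32*19 = -608)
J*((-2407 + 148/(-702))*(1131 + 762) + K) = 3*((-2407 + 148/(-702))*(1131 + 762) - 608) = 3*((-2407 + 148*(-1/702))*1893 - 608) = 3*((-2407 - 74/351)*1893 - 608) = 3*(-844931/351*1893 - 608) = 3*(-533151461/117 - 608) = 3*(-533222597/117) = -533222597/39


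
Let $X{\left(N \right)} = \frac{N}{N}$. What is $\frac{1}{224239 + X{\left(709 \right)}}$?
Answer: $\frac{1}{224240} \approx 4.4595 \cdot 10^{-6}$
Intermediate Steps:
$X{\left(N \right)} = 1$
$\frac{1}{224239 + X{\left(709 \right)}} = \frac{1}{224239 + 1} = \frac{1}{224240}$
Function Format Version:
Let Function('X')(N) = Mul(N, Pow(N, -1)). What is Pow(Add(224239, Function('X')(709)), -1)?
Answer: Rational(1, 224240) ≈ 4.4595e-6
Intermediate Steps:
Function('X')(N) = 1
Pow(Add(224239, Function('X')(709)), -1) = Pow(Add(224239, 1), -1) = Pow(224240, -1) = Rational(1, 224240)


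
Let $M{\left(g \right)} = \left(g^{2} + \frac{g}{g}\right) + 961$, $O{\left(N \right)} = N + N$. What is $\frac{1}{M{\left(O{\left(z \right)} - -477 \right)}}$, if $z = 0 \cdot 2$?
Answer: $\frac{1}{228491} \approx 4.3765 \cdot 10^{-6}$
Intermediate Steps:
$z = 0$
$O{\left(N \right)} = 2 N$
$M{\left(g \right)} = 962 + g^{2}$ ($M{\left(g \right)} = \left(g^{2} + 1\right) + 961 = \left(1 + g^{2}\right) + 961 = 962 + g^{2}$)
$\frac{1}{M{\left(O{\left(z \right)} - -477 \right)}} = \frac{1}{962 + \left(2 \cdot 0 - -477\right)^{2}} = \frac{1}{962 + \left(0 + 477\right)^{2}} = \frac{1}{962 + 477^{2}} = \frac{1}{962 + 227529} = \frac{1}{228491}$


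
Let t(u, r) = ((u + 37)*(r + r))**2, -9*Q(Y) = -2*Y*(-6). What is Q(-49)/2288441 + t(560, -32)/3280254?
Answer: 1670391850374676/3753333872007 ≈ 445.04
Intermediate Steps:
Q(Y) = -4*Y/3 (Q(Y) = -(-2*Y)*(-6)/9 = -4*Y/3)
t(u, r) = 4*r**2*(37 + u)**2 (t(u, r) = ((37 + u)*(2*r))**2 = (2*r*(37 + u))**2 = 4*r**2*(37 + u)**2)
Q(-49)/2288441 + t(560, -32)/3280254 = -4/3*(-49)/2288441 + (4*(-32)**2*(37 + 560)**2)/3280254 = (196/3)*(1/2288441) + (4*1024*597**2)*(1/3280254) = 196/6865323 + (4*1024*356409)*(1/3280254) = 196/6865323 + 1459851264*(1/3280254) = 196/6865323 + 243308544/546709 = 1670391850374676/3753333872007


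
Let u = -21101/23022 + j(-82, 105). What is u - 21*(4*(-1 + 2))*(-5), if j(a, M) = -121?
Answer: 6862477/23022 ≈ 298.08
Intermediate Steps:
u = -2806763/23022 (u = -21101/23022 - 121 = -2806763/23022 ≈ -121.92)
u - 21*(4*(-1 + 2))*(-5) = -2806763/23022 - 21*(4*(-1 + 2))*(-5) = -2806763/23022 - 21*(4*1)*(-5) = -2806763/23022 - 21*4*(-5) = -2806763/23022 - 84*(-5) = -2806763/23022 - 1*(-420) = -2806763/23022 + 420 = 6862477/23022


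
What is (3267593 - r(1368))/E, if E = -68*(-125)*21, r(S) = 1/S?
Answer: 4470067223/244188000 ≈ 18.306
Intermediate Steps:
E = 178500 (E = 8500*21 = 178500)
(3267593 - r(1368))/E = (3267593 - 1/1368)/178500 = (3267593 - 1*1/1368)*(1/178500) = (3267593 - 1/1368)*(1/178500) = (4470067223/1368)*(1/178500) = 4470067223/244188000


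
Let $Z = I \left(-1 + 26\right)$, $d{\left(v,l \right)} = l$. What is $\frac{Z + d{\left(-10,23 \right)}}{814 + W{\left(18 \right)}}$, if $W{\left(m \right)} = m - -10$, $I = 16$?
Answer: $\frac{423}{842} \approx 0.50238$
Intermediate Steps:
$W{\left(m \right)} = 10 + m$ ($W{\left(m \right)} = m + 10 = 10 + m$)
$Z = 400$ ($Z = 16 \left(-1 + 26\right) = 16 \cdot 25 = 400$)
$\frac{Z + d{\left(-10,23 \right)}}{814 + W{\left(18 \right)}} = \frac{400 + 23}{814 + \left(10 + 18\right)} = \frac{423}{814 + 28} = \frac{423}{842}$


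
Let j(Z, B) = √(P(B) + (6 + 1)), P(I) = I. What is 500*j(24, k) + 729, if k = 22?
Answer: 729 + 500*√29 ≈ 3421.6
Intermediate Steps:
j(Z, B) = √(7 + B) (j(Z, B) = √(B + (6 + 1)) = √(B + 7) = √(7 + B))
500*j(24, k) + 729 = 500*√(7 + 22) + 729 = 500*√29 + 729 = 729 + 500*√29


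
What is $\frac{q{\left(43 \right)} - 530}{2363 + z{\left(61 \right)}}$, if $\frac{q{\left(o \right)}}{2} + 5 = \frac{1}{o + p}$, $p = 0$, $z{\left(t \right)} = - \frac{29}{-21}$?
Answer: $- \frac{243789}{1067518} \approx -0.22837$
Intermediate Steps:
$z{\left(t \right)} = \frac{29}{21}$ ($z{\left(t \right)} = \left(-29\right) \left(- \frac{1}{21}\right) = \frac{29}{21}$)
$q{\left(o \right)} = -10 + \frac{2}{o}$ ($q{\left(o \right)} = -10 + \frac{2}{o + 0} = -10 + \frac{2}{o}$)
$\frac{q{\left(43 \right)} - 530}{2363 + z{\left(61 \right)}} = \frac{\left(-10 + \frac{2}{43}\right) - 530}{2363 + \frac{29}{21}} = \frac{\left(-10 + 2 \cdot \frac{1}{43}\right) - 530}{\frac{49652}{21}} = \left(\left(-10 + \frac{2}{43}\right) - 530\right) \frac{21}{49652} = \left(- \frac{428}{43} - 530\right) \frac{21}{49652} = \left(- \frac{23218}{43}\right) \frac{21}{49652} = - \frac{243789}{1067518}$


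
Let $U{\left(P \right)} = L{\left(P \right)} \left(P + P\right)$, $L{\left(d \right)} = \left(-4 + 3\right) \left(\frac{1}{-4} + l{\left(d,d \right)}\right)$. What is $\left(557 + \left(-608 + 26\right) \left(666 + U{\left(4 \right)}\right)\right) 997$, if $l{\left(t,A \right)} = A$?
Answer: $-368486215$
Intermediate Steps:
$L{\left(d \right)} = \frac{1}{4} - d$ ($L{\left(d \right)} = \left(-4 + 3\right) \left(\frac{1}{-4} + d\right) = - (- \frac{1}{4} + d) = \frac{1}{4} - d$)
$U{\left(P \right)} = 2 P \left(\frac{1}{4} - P\right)$ ($U{\left(P \right)} = \left(\frac{1}{4} - P\right) \left(P + P\right) = \left(\frac{1}{4} - P\right) 2 P = 2 P \left(\frac{1}{4} - P\right)$)
$\left(557 + \left(-608 + 26\right) \left(666 + U{\left(4 \right)}\right)\right) 997 = \left(557 + \left(-608 + 26\right) \left(666 + \frac{1}{2} \cdot 4 \left(1 - 16\right)\right)\right) 997 = \left(557 - 582 \left(666 + \frac{1}{2} \cdot 4 \left(1 - 16\right)\right)\right) 997 = \left(557 - 582 \left(666 + \frac{1}{2} \cdot 4 \left(-15\right)\right)\right) 997 = \left(557 - 582 \left(666 - 30\right)\right) 997 = \left(557 - 370152\right) 997 = \left(-369595\right) 997 = -368486215$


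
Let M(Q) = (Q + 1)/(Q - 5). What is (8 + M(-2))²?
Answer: 3249/49 ≈ 66.306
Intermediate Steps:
M(Q) = (1 + Q)/(-5 + Q)
(8 + M(-2))² = (8 + (1 - 2)/(-5 - 2))² = (8 - 1/(-7))² = (8 - ⅐*(-1))² = (8 + ⅐)² = (57/7)² = 3249/49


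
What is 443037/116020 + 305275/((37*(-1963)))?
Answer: -3239785153/8426648620 ≈ -0.38447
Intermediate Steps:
443037/116020 + 305275/((37*(-1963))) = 443037*(1/116020) + 305275/(-72631) = 443037/116020 + 305275*(-1/72631) = 443037/116020 - 305275/72631 = -3239785153/8426648620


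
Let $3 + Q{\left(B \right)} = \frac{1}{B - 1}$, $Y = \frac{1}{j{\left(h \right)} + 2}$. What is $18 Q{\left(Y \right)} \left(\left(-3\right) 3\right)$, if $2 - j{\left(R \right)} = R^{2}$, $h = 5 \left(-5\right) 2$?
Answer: $\frac{1617894}{2497} \approx 647.94$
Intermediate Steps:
$h = -50$ ($h = \left(-25\right) 2 = -50$)
$j{\left(R \right)} = 2 - R^{2}$
$Y = - \frac{1}{2496}$ ($Y = \frac{1}{\left(2 - \left(-50\right)^{2}\right) + 2} = \frac{1}{\left(2 - 2500\right) + 2} = \frac{1}{-2498 + 2} = \frac{1}{-2496} = - \frac{1}{2496} \approx -0.00040064$)
$Q{\left(B \right)} = -3 + \frac{1}{-1 + B}$ ($Q{\left(B \right)} = -3 + \frac{1}{B - 1} = -3 + \frac{1}{-1 + B}$)
$18 Q{\left(Y \right)} \left(\left(-3\right) 3\right) = 18 \frac{4 - - \frac{1}{832}}{-1 - \frac{1}{2496}} \left(\left(-3\right) 3\right) = 18 \frac{4 + \frac{1}{832}}{- \frac{2497}{2496}} \left(-9\right) = 18 \left(\left(- \frac{2496}{2497}\right) \frac{3329}{832}\right) \left(-9\right) = 18 \left(- \frac{9987}{2497}\right) \left(-9\right) = \left(- \frac{179766}{2497}\right) \left(-9\right) = \frac{1617894}{2497}$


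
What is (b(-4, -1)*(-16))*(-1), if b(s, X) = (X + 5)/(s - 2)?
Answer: -32/3 ≈ -10.667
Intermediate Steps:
b(s, X) = (5 + X)/(-2 + s)
(b(-4, -1)*(-16))*(-1) = (((5 - 1)/(-2 - 4))*(-16))*(-1) = ((4/(-6))*(-16))*(-1) = (-⅙*4*(-16))*(-1) = -⅔*(-16)*(-1) = (32/3)*(-1) = -32/3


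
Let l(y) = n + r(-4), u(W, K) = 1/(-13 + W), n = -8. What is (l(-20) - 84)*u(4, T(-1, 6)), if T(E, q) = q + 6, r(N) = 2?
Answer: 10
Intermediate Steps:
T(E, q) = 6 + q
l(y) = -6 (l(y) = -8 + 2 = -6)
(l(-20) - 84)*u(4, T(-1, 6)) = (-6 - 84)/(-13 + 4) = -90/(-9) = -90*(-⅑) = 10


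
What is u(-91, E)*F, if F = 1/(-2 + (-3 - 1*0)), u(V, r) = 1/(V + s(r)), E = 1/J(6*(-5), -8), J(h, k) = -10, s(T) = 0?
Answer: 1/455 ≈ 0.0021978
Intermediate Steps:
E = -1/10 (E = 1/(-10) = -1/10 ≈ -0.10000)
u(V, r) = 1/V (u(V, r) = 1/(V + 0) = 1/V)
F = -1/5 (F = 1/(-2 + (-3 + 0)) = 1/(-2 - 3) = 1/(-5) = -1/5 ≈ -0.20000)
u(-91, E)*F = -1/5/(-91) = -1/91*(-1/5) = 1/455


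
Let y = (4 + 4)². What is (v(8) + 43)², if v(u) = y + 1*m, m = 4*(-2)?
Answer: 9801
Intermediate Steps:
y = 64 (y = 8² = 64)
m = -8
v(u) = 56 (v(u) = 64 + 1*(-8) = 64 - 8 = 56)
(v(8) + 43)² = (56 + 43)² = 99² = 9801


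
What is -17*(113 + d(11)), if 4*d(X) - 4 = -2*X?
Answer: -3689/2 ≈ -1844.5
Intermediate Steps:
d(X) = 1 - X/2 (d(X) = 1 + (-2*X)/4 = 1 - X/2)
-17*(113 + d(11)) = -17*(113 + (1 - ½*11)) = -17*(113 + (1 - 11/2)) = -17*(113 - 9/2) = -17*217/2 = -1*3689/2 = -3689/2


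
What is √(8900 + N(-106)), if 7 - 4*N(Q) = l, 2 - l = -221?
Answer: √8846 ≈ 94.053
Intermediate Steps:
l = 223 (l = 2 - 1*(-221) = 2 + 221 = 223)
N(Q) = -54 (N(Q) = 7/4 - ¼*223 = 7/4 - 223/4 = -54)
√(8900 + N(-106)) = √(8900 - 54) = √8846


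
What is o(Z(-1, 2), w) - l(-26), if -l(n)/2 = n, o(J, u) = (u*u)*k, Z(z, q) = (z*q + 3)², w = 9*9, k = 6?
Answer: 39314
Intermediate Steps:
w = 81
Z(z, q) = (3 + q*z)² (Z(z, q) = (q*z + 3)² = (3 + q*z)²)
o(J, u) = 6*u² (o(J, u) = (u*u)*6 = u²*6 = 6*u²)
l(n) = -2*n
o(Z(-1, 2), w) - l(-26) = 6*81² - (-2)*(-26) = 6*6561 - 1*52 = 39366 - 52 = 39314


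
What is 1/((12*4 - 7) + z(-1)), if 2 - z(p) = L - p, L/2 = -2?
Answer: 1/46 ≈ 0.021739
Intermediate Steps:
L = -4 (L = 2*(-2) = -4)
z(p) = 6 + p (z(p) = 2 - (-4 - p) = 2 + (4 + p) = 6 + p)
1/((12*4 - 7) + z(-1)) = 1/((12*4 - 7) + (6 - 1)) = 1/((48 - 7) + 5) = 1/(41 + 5) = 1/46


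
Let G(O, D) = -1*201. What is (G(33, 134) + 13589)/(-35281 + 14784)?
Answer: -13388/20497 ≈ -0.65317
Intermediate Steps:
G(O, D) = -201
(G(33, 134) + 13589)/(-35281 + 14784) = (-201 + 13589)/(-35281 + 14784) = 13388/(-20497) = 13388*(-1/20497) = -13388/20497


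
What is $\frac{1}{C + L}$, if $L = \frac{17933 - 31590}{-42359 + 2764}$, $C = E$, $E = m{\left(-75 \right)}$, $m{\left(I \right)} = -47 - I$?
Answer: $\frac{39595}{1122317} \approx 0.03528$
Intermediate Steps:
$E = 28$ ($E = -47 - -75 = -47 + 75 = 28$)
$C = 28$
$L = \frac{13657}{39595}$ ($L = - \frac{13657}{-39595} = \left(-13657\right) \left(- \frac{1}{39595}\right) = \frac{13657}{39595} \approx 0.34492$)
$\frac{1}{C + L} = \frac{1}{28 + \frac{13657}{39595}} = \frac{1}{\frac{1122317}{39595}} = \frac{39595}{1122317}$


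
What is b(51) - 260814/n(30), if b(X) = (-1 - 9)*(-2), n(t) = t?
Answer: -43369/5 ≈ -8673.8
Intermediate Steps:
b(X) = 20 (b(X) = -10*(-2) = 20)
b(51) - 260814/n(30) = 20 - 260814/30 = 20 - 260814*1/30 = 20 - 43469/5 = -43369/5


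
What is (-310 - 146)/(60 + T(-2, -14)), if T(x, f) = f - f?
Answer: -38/5 ≈ -7.6000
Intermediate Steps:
T(x, f) = 0
(-310 - 146)/(60 + T(-2, -14)) = (-310 - 146)/(60 + 0) = -456/60 = -456*1/60 = -38/5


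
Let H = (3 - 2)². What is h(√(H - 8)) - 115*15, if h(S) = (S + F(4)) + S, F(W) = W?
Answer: -1721 + 2*I*√7 ≈ -1721.0 + 5.2915*I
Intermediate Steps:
H = 1 (H = 1² = 1)
h(S) = 4 + 2*S (h(S) = (S + 4) + S = (4 + S) + S = 4 + 2*S)
h(√(H - 8)) - 115*15 = (4 + 2*√(1 - 8)) - 115*15 = (4 + 2*√(-7)) - 1*1725 = (4 + 2*(I*√7)) - 1725 = (4 + 2*I*√7) - 1725 = -1721 + 2*I*√7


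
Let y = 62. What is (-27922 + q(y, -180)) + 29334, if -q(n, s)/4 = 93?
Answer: 1040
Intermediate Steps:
q(n, s) = -372 (q(n, s) = -4*93 = -372)
(-27922 + q(y, -180)) + 29334 = (-27922 - 372) + 29334 = -28294 + 29334 = 1040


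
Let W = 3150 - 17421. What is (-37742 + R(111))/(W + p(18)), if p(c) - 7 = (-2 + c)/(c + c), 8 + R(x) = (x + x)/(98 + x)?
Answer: 17751438/6707437 ≈ 2.6465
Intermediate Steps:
R(x) = -8 + 2*x/(98 + x) (R(x) = -8 + (x + x)/(98 + x) = -8 + (2*x)/(98 + x) = -8 + 2*x/(98 + x))
p(c) = 7 + (-2 + c)/(2*c) (p(c) = 7 + (-2 + c)/(c + c) = 7 + (-2 + c)/((2*c)) = 7 + (-2 + c)*(1/(2*c)) = 7 + (-2 + c)/(2*c))
W = -14271
(-37742 + R(111))/(W + p(18)) = (-37742 + 2*(-392 - 3*111)/(98 + 111))/(-14271 + (15/2 - 1/18)) = (-37742 + 2*(-392 - 333)/209)/(-14271 + (15/2 - 1*1/18)) = (-37742 + 2*(1/209)*(-725))/(-14271 + (15/2 - 1/18)) = (-37742 - 1450/209)/(-14271 + 67/9) = -7889528/(209*(-128372/9)) = -7889528/209*(-9/128372) = 17751438/6707437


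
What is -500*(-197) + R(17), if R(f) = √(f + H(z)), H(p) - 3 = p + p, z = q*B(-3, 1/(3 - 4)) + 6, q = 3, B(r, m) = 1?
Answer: 98500 + √38 ≈ 98506.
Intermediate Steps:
z = 9 (z = 3*1 + 6 = 3 + 6 = 9)
H(p) = 3 + 2*p (H(p) = 3 + (p + p) = 3 + 2*p)
R(f) = √(21 + f) (R(f) = √(f + (3 + 2*9)) = √(f + (3 + 18)) = √(f + 21) = √(21 + f))
-500*(-197) + R(17) = -500*(-197) + √(21 + 17) = 98500 + √38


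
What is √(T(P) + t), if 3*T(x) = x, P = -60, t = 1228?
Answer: 2*√302 ≈ 34.756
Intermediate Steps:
T(x) = x/3
√(T(P) + t) = √((⅓)*(-60) + 1228) = √(-20 + 1228) = √1208 = 2*√302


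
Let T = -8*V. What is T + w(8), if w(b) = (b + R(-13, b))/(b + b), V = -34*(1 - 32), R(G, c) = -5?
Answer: -134909/16 ≈ -8431.8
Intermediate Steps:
V = 1054 (V = -34*(-31) = 1054)
w(b) = (-5 + b)/(2*b) (w(b) = (b - 5)/(b + b) = (-5 + b)/((2*b)) = (-5 + b)*(1/(2*b)) = (-5 + b)/(2*b))
T = -8432 (T = -8*1054 = -8432)
T + w(8) = -8432 + (1/2)*(-5 + 8)/8 = -8432 + (1/2)*(1/8)*3 = -8432 + 3/16 = -134909/16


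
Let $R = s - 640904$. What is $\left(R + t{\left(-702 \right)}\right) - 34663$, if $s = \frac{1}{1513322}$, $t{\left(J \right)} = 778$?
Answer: $- \frac{1021173039057}{1513322} \approx -6.7479 \cdot 10^{5}$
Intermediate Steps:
$s = \frac{1}{1513322} \approx 6.608 \cdot 10^{-7}$
$R = - \frac{969894123087}{1513322}$ ($R = \frac{1}{1513322} - 640904 = - \frac{969894123087}{1513322} \approx -6.409 \cdot 10^{5}$)
$\left(R + t{\left(-702 \right)}\right) - 34663 = \left(- \frac{969894123087}{1513322} + 778\right) - 34663 = - \frac{968716758571}{1513322} - 34663 = - \frac{1021173039057}{1513322}$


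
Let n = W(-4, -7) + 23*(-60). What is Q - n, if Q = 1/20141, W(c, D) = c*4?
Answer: 28116837/20141 ≈ 1396.0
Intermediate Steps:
W(c, D) = 4*c
n = -1396 (n = 4*(-4) + 23*(-60) = -16 - 1380 = -1396)
Q = 1/20141 ≈ 4.9650e-5
Q - n = 1/20141 - 1*(-1396) = 1/20141 + 1396 = 28116837/20141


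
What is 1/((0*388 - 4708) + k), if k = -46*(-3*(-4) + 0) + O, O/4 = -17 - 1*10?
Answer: -1/5368 ≈ -0.00018629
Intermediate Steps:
O = -108 (O = 4*(-17 - 1*10) = 4*(-17 - 10) = 4*(-27) = -108)
k = -660 (k = -46*(-3*(-4) + 0) - 108 = -46*(12 + 0) - 108 = -46*12 - 108 = -552 - 108 = -660)
1/((0*388 - 4708) + k) = 1/((0*388 - 4708) - 660) = 1/((0 - 4708) - 660) = 1/(-4708 - 660) = 1/(-5368) = -1/5368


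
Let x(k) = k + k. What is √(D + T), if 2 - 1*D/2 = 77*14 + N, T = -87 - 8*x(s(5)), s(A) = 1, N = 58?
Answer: I*√2371 ≈ 48.693*I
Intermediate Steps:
x(k) = 2*k
T = -103 (T = -87 - 16 = -103)
D = -2268 (D = 4 - 2*(77*14 + 58) = 4 - 2*(1078 + 58) = 4 - 2*1136 = 4 - 2272 = -2268)
√(D + T) = √(-2268 - 103) = √(-2371) = I*√2371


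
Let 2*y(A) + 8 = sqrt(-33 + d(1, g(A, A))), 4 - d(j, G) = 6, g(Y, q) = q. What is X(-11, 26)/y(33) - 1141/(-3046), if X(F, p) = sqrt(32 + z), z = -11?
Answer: 1141/3046 - 16*sqrt(21)/99 - 14*I*sqrt(15)/99 ≈ -0.36603 - 0.54769*I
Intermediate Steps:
d(j, G) = -2 (d(j, G) = 4 - 1*6 = 4 - 6 = -2)
X(F, p) = sqrt(21) (X(F, p) = sqrt(32 - 11) = sqrt(21))
y(A) = -4 + I*sqrt(35)/2 (y(A) = -4 + sqrt(-33 - 2)/2 = -4 + sqrt(-35)/2 = -4 + (I*sqrt(35))/2 = -4 + I*sqrt(35)/2)
X(-11, 26)/y(33) - 1141/(-3046) = sqrt(21)/(-4 + I*sqrt(35)/2) - 1141/(-3046) = sqrt(21)/(-4 + I*sqrt(35)/2) - 1141*(-1/3046) = sqrt(21)/(-4 + I*sqrt(35)/2) + 1141/3046 = 1141/3046 + sqrt(21)/(-4 + I*sqrt(35)/2)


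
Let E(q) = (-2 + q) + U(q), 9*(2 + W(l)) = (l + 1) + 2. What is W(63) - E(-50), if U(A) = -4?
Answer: 184/3 ≈ 61.333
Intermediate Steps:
W(l) = -5/3 + l/9 (W(l) = -2 + ((l + 1) + 2)/9 = -2 + ((1 + l) + 2)/9 = -2 + (3 + l)/9 = -2 + (1/3 + l/9) = -5/3 + l/9)
E(q) = -6 + q (E(q) = (-2 + q) - 4 = -6 + q)
W(63) - E(-50) = (-5/3 + (1/9)*63) - (-6 - 50) = (-5/3 + 7) - 1*(-56) = 16/3 + 56 = 184/3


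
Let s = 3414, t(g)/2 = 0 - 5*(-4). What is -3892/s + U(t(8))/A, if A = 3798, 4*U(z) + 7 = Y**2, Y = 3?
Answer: -4926703/4322124 ≈ -1.1399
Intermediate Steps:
t(g) = 40 (t(g) = 2*(0 - 5*(-4)) = 2*(0 + 20) = 2*20 = 40)
U(z) = 1/2 (U(z) = -7/4 + (1/4)*3**2 = -7/4 + (1/4)*9 = -7/4 + 9/4 = 1/2)
-3892/s + U(t(8))/A = -3892/3414 + (1/2)/3798 = -3892*1/3414 + (1/2)*(1/3798) = -1946/1707 + 1/7596 = -4926703/4322124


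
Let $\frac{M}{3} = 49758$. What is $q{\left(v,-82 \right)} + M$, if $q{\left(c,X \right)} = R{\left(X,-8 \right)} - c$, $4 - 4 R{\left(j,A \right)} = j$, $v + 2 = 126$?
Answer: $\frac{298343}{2} \approx 1.4917 \cdot 10^{5}$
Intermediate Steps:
$M = 149274$ ($M = 3 \cdot 49758 = 149274$)
$v = 124$ ($v = -2 + 126 = 124$)
$R{\left(j,A \right)} = 1 - \frac{j}{4}$
$q{\left(c,X \right)} = 1 - c - \frac{X}{4}$ ($q{\left(c,X \right)} = \left(1 - \frac{X}{4}\right) - c = 1 - c - \frac{X}{4}$)
$q{\left(v,-82 \right)} + M = \left(1 - 124 - - \frac{41}{2}\right) + 149274 = \left(1 - 124 + \frac{41}{2}\right) + 149274 = - \frac{205}{2} + 149274 = \frac{298343}{2}$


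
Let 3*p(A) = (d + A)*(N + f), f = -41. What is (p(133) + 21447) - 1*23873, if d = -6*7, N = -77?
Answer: -18016/3 ≈ -6005.3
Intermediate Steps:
d = -42
p(A) = 1652 - 118*A/3 (p(A) = ((-42 + A)*(-77 - 41))/3 = ((-42 + A)*(-118))/3 = (4956 - 118*A)/3 = 1652 - 118*A/3)
(p(133) + 21447) - 1*23873 = ((1652 - 118/3*133) + 21447) - 1*23873 = ((1652 - 15694/3) + 21447) - 23873 = (-10738/3 + 21447) - 23873 = 53603/3 - 23873 = -18016/3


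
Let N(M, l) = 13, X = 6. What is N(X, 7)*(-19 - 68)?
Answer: -1131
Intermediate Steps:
N(X, 7)*(-19 - 68) = 13*(-19 - 68) = 13*(-87) = -1131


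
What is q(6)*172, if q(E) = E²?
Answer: 6192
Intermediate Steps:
q(6)*172 = 6²*172 = 36*172 = 6192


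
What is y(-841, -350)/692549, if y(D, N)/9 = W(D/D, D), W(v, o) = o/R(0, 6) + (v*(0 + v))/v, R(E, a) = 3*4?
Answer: -2487/2770196 ≈ -0.00089777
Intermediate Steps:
R(E, a) = 12
W(v, o) = v + o/12 (W(v, o) = o/12 + (v*(0 + v))/v = o*(1/12) + (v*v)/v = o/12 + v**2/v = o/12 + v = v + o/12)
y(D, N) = 9 + 3*D/4 (y(D, N) = 9*(D/D + D/12) = 9*(1 + D/12) = 9 + 3*D/4)
y(-841, -350)/692549 = (9 + (3/4)*(-841))/692549 = (9 - 2523/4)*(1/692549) = -2487/4*1/692549 = -2487/2770196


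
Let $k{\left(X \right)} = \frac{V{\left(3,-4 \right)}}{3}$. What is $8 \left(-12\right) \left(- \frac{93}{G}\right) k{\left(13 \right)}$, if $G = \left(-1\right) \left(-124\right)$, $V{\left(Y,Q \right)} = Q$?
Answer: $-96$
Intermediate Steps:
$G = 124$
$k{\left(X \right)} = - \frac{4}{3}$
$8 \left(-12\right) \left(- \frac{93}{G}\right) k{\left(13 \right)} = 8 \left(-12\right) \left(- \frac{93}{124}\right) \left(- \frac{4}{3}\right) = - 96 \left(\left(-93\right) \frac{1}{124}\right) \left(- \frac{4}{3}\right) = \left(-96\right) \left(- \frac{3}{4}\right) \left(- \frac{4}{3}\right) = 72 \left(- \frac{4}{3}\right) = -96$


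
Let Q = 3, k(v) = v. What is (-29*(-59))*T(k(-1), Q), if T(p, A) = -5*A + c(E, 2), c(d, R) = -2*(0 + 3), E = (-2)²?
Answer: -35931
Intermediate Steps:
E = 4
c(d, R) = -6 (c(d, R) = -2*3 = -6)
T(p, A) = -6 - 5*A (T(p, A) = -5*A - 6 = -6 - 5*A)
(-29*(-59))*T(k(-1), Q) = (-29*(-59))*(-6 - 5*3) = 1711*(-6 - 15) = 1711*(-21) = -35931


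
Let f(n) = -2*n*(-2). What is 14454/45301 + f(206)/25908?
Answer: 102950564/293414577 ≈ 0.35087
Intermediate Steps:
f(n) = 4*n
14454/45301 + f(206)/25908 = 14454/45301 + (4*206)/25908 = 14454*(1/45301) + 824*(1/25908) = 14454/45301 + 206/6477 = 102950564/293414577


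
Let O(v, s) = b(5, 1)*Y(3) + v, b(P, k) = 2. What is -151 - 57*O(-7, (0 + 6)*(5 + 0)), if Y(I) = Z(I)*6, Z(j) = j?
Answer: -1804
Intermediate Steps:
Y(I) = 6*I (Y(I) = I*6 = 6*I)
O(v, s) = 36 + v (O(v, s) = 2*(6*3) + v = 2*18 + v = 36 + v)
-151 - 57*O(-7, (0 + 6)*(5 + 0)) = -151 - 57*(36 - 7) = -151 - 57*29 = -151 - 1653 = -1804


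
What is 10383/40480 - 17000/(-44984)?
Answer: 144403609/227619040 ≈ 0.63441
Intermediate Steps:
10383/40480 - 17000/(-44984) = 10383*(1/40480) - 17000*(-1/44984) = 10383/40480 + 2125/5623 = 144403609/227619040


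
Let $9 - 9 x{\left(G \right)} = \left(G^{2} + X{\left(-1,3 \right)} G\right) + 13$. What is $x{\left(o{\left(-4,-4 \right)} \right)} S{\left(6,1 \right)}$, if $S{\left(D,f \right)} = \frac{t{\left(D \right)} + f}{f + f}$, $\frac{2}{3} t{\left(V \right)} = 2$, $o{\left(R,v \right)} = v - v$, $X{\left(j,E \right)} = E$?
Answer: $- \frac{8}{9} \approx -0.88889$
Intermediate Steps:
$o{\left(R,v \right)} = 0$
$t{\left(V \right)} = 3$ ($t{\left(V \right)} = \frac{3}{2} \cdot 2 = 3$)
$x{\left(G \right)} = - \frac{4}{9} - \frac{G}{3} - \frac{G^{2}}{9}$ ($x{\left(G \right)} = 1 - \frac{\left(G^{2} + 3 G\right) + 13}{9} = 1 - \frac{13 + G^{2} + 3 G}{9} = 1 - \left(\frac{13}{9} + \frac{G}{3} + \frac{G^{2}}{9}\right) = - \frac{4}{9} - \frac{G}{3} - \frac{G^{2}}{9}$)
$S{\left(D,f \right)} = \frac{3 + f}{2 f}$ ($S{\left(D,f \right)} = \frac{3 + f}{f + f} = \frac{3 + f}{2 f}$)
$x{\left(o{\left(-4,-4 \right)} \right)} S{\left(6,1 \right)} = \left(- \frac{4}{9} - 0 - \frac{0^{2}}{9}\right) \frac{3 + 1}{2 \cdot 1} = \left(- \frac{4}{9} + 0 - 0\right) \frac{1}{2} \cdot 1 \cdot 4 = \left(- \frac{4}{9} + 0 + 0\right) 2 = \left(- \frac{4}{9}\right) 2 = - \frac{8}{9}$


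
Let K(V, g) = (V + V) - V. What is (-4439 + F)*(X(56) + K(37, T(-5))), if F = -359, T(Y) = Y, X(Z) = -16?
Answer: -100758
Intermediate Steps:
K(V, g) = V (K(V, g) = 2*V - V = V)
(-4439 + F)*(X(56) + K(37, T(-5))) = (-4439 - 359)*(-16 + 37) = -4798*21 = -100758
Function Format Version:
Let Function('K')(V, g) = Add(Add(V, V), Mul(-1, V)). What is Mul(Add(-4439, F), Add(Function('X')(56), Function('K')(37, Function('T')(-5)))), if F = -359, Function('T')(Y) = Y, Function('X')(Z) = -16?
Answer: -100758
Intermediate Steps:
Function('K')(V, g) = V (Function('K')(V, g) = Add(Mul(2, V), Mul(-1, V)) = V)
Mul(Add(-4439, F), Add(Function('X')(56), Function('K')(37, Function('T')(-5)))) = Mul(Add(-4439, -359), Add(-16, 37)) = Mul(-4798, 21) = -100758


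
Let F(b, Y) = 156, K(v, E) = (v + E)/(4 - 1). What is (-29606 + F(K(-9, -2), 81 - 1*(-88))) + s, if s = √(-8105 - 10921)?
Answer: -29450 + 3*I*√2114 ≈ -29450.0 + 137.93*I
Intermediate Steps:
K(v, E) = E/3 + v/3 (K(v, E) = (E + v)/3 = (E + v)*(⅓) = E/3 + v/3)
s = 3*I*√2114 (s = √(-19026) = 3*I*√2114 ≈ 137.93*I)
(-29606 + F(K(-9, -2), 81 - 1*(-88))) + s = (-29606 + 156) + 3*I*√2114 = -29450 + 3*I*√2114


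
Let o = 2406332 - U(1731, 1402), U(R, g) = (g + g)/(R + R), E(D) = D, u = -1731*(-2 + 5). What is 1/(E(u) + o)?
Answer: 1731/4156370207 ≈ 4.1647e-7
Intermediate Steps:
u = -5193 (u = -1731*3 = -5193)
U(R, g) = g/R (U(R, g) = (2*g)/((2*R)) = (2*g)*(1/(2*R)) = g/R)
o = 4165359290/1731 (o = 2406332 - 1402/1731 = 4165359290/1731 ≈ 2.4063e+6)
1/(E(u) + o) = 1/(-5193 + 4165359290/1731) = 1/(4156370207/1731) = 1731/4156370207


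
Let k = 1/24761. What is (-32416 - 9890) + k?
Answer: -1047538865/24761 ≈ -42306.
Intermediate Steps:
k = 1/24761 ≈ 4.0386e-5
(-32416 - 9890) + k = (-32416 - 9890) + 1/24761 = -42306 + 1/24761 = -1047538865/24761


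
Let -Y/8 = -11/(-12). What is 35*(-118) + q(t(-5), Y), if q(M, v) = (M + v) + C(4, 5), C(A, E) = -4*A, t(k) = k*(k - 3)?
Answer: -12340/3 ≈ -4113.3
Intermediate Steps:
t(k) = k*(-3 + k)
Y = -22/3 (Y = -(-88)/(-12) = -(-88)*(-1)/12 = -8*11/12 = -22/3 ≈ -7.3333)
q(M, v) = -16 + M + v (q(M, v) = (M + v) - 4*4 = (M + v) - 16 = -16 + M + v)
35*(-118) + q(t(-5), Y) = 35*(-118) + (-16 - 5*(-3 - 5) - 22/3) = -4130 + (-16 - 5*(-8) - 22/3) = -4130 + (-16 + 40 - 22/3) = -4130 + 50/3 = -12340/3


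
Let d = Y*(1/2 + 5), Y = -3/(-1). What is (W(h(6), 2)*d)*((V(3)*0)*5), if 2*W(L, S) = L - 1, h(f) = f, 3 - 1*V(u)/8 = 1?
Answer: 0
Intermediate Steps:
V(u) = 16 (V(u) = 24 - 8*1 = 24 - 8 = 16)
W(L, S) = -½ + L/2 (W(L, S) = (L - 1)/2 = (-1 + L)/2 = -½ + L/2)
Y = 3 (Y = -3*(-1) = 3)
d = 33/2 (d = 3*(1/2 + 5) = 3*(½ + 5) = 3*(11/2) = 33/2 ≈ 16.500)
(W(h(6), 2)*d)*((V(3)*0)*5) = ((-½ + (½)*6)*(33/2))*((16*0)*5) = ((-½ + 3)*(33/2))*(0*5) = ((5/2)*(33/2))*0 = (165/4)*0 = 0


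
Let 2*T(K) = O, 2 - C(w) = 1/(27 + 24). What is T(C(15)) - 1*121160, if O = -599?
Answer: -242919/2 ≈ -1.2146e+5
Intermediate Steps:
C(w) = 101/51 (C(w) = 2 - 1/(27 + 24) = 2 - 1/51 = 101/51)
T(K) = -599/2 (T(K) = (½)*(-599) = -599/2)
T(C(15)) - 1*121160 = -599/2 - 1*121160 = -599/2 - 121160 = -242919/2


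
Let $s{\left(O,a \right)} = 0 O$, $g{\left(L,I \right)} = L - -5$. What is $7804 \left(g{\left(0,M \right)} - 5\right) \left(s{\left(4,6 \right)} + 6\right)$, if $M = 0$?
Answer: $0$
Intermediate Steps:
$g{\left(L,I \right)} = 5 + L$ ($g{\left(L,I \right)} = L + 5 = 5 + L$)
$s{\left(O,a \right)} = 0$
$7804 \left(g{\left(0,M \right)} - 5\right) \left(s{\left(4,6 \right)} + 6\right) = 7804 \left(\left(5 + 0\right) - 5\right) \left(0 + 6\right) = 7804 \left(5 - 5\right) 6 = 7804 \cdot 0 \cdot 6 = 7804 \cdot 0 = 0$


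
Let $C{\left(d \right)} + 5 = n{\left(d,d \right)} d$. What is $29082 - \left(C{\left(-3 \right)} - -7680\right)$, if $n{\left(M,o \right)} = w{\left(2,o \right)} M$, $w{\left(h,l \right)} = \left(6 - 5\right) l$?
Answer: $21434$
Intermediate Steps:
$w{\left(h,l \right)} = l$ ($w{\left(h,l \right)} = 1 l = l$)
$n{\left(M,o \right)} = M o$ ($n{\left(M,o \right)} = o M = M o$)
$C{\left(d \right)} = -5 + d^{3}$ ($C{\left(d \right)} = -5 + d d d = -5 + d^{2} d = -5 + d^{3}$)
$29082 - \left(C{\left(-3 \right)} - -7680\right) = 29082 - \left(\left(-5 + \left(-3\right)^{3}\right) - -7680\right) = 29082 - \left(\left(-5 - 27\right) + 7680\right) = 29082 - \left(-32 + 7680\right) = 29082 - 7648 = 21434$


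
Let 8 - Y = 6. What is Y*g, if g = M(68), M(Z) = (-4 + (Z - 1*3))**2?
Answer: 7442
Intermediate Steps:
Y = 2 (Y = 8 - 1*6 = 8 - 6 = 2)
M(Z) = (-7 + Z)**2 (M(Z) = (-4 + (Z - 3))**2 = (-4 + (-3 + Z))**2 = (-7 + Z)**2)
g = 3721 (g = (-7 + 68)**2 = 61**2 = 3721)
Y*g = 2*3721 = 7442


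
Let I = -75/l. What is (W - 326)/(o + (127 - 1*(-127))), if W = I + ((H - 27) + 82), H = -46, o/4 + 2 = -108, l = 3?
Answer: 57/31 ≈ 1.8387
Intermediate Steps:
o = -440 (o = -8 + 4*(-108) = -8 - 432 = -440)
I = -25 (I = -75/3 = -75*⅓ = -25)
W = -16 (W = -25 + ((-46 - 27) + 82) = -25 + (-73 + 82) = -25 + 9 = -16)
(W - 326)/(o + (127 - 1*(-127))) = (-16 - 326)/(-440 + (127 - 1*(-127))) = -342/(-440 + (127 + 127)) = -342/(-440 + 254) = -342/(-186) = -342*(-1/186) = 57/31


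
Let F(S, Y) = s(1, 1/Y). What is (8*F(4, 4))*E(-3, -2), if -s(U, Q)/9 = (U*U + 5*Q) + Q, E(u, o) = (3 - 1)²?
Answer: -720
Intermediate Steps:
E(u, o) = 4 (E(u, o) = 2² = 4)
s(U, Q) = -54*Q - 9*U² (s(U, Q) = -9*((U*U + 5*Q) + Q) = -9*((U² + 5*Q) + Q) = -9*(U² + 6*Q) = -54*Q - 9*U²)
F(S, Y) = -9 - 54/Y (F(S, Y) = -54/Y - 9*1² = -54/Y - 9*1 = -54/Y - 9 = -9 - 54/Y)
(8*F(4, 4))*E(-3, -2) = (8*(-9 - 54/4))*4 = (8*(-9 - 54*¼))*4 = (8*(-9 - 27/2))*4 = (8*(-45/2))*4 = -180*4 = -720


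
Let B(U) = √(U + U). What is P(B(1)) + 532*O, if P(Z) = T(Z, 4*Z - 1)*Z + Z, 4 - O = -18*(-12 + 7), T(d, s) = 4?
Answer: -45752 + 5*√2 ≈ -45745.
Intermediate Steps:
B(U) = √2*√U (B(U) = √(2*U) = √2*√U)
O = -86 (O = 4 - (-18)*(-12 + 7) = 4 - (-18)*(-5) = 4 - 1*90 = 4 - 90 = -86)
P(Z) = 5*Z (P(Z) = 4*Z + Z = 5*Z)
P(B(1)) + 532*O = 5*(√2*√1) + 532*(-86) = 5*(√2*1) - 45752 = 5*√2 - 45752 = -45752 + 5*√2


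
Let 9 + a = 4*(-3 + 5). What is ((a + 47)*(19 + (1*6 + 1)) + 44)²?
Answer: 1537600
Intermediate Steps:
a = -1 (a = -9 + 4*(-3 + 5) = -9 + 4*2 = -9 + 8 = -1)
((a + 47)*(19 + (1*6 + 1)) + 44)² = ((-1 + 47)*(19 + (1*6 + 1)) + 44)² = (46*(19 + (6 + 1)) + 44)² = (46*(19 + 7) + 44)² = (46*26 + 44)² = (1196 + 44)² = 1240² = 1537600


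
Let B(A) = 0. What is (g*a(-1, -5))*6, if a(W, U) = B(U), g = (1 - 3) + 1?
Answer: 0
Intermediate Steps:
g = -1 (g = -2 + 1 = -1)
a(W, U) = 0
(g*a(-1, -5))*6 = -1*0*6 = 0*6 = 0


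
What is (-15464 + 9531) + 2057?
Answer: -3876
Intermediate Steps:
(-15464 + 9531) + 2057 = -5933 + 2057 = -3876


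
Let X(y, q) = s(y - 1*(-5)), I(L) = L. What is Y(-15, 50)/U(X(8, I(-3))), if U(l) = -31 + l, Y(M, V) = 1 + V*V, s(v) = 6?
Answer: -2501/25 ≈ -100.04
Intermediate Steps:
X(y, q) = 6
Y(M, V) = 1 + V²
Y(-15, 50)/U(X(8, I(-3))) = (1 + 50²)/(-31 + 6) = (1 + 2500)/(-25) = 2501*(-1/25) = -2501/25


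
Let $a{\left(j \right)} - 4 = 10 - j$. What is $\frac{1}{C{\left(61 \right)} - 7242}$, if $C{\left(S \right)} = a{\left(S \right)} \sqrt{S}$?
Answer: $- \frac{7242}{52311815} + \frac{47 \sqrt{61}}{52311815} \approx -0.00013142$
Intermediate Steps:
$a{\left(j \right)} = 14 - j$ ($a{\left(j \right)} = 4 - \left(-10 + j\right) = 14 - j$)
$C{\left(S \right)} = \sqrt{S} \left(14 - S\right)$ ($C{\left(S \right)} = \left(14 - S\right) \sqrt{S} = \sqrt{S} \left(14 - S\right)$)
$\frac{1}{C{\left(61 \right)} - 7242} = \frac{1}{\sqrt{61} \left(14 - 61\right) - 7242} = \frac{1}{\sqrt{61} \left(-47\right) - 7242} = \frac{1}{- 47 \sqrt{61} - 7242} = \frac{1}{-7242 - 47 \sqrt{61}}$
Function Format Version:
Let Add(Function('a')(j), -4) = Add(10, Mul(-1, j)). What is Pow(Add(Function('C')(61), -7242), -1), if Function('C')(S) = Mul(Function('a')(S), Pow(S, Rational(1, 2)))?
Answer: Add(Rational(-7242, 52311815), Mul(Rational(47, 52311815), Pow(61, Rational(1, 2)))) ≈ -0.00013142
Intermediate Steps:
Function('a')(j) = Add(14, Mul(-1, j)) (Function('a')(j) = Add(4, Add(10, Mul(-1, j))) = Add(14, Mul(-1, j)))
Function('C')(S) = Mul(Pow(S, Rational(1, 2)), Add(14, Mul(-1, S))) (Function('C')(S) = Mul(Add(14, Mul(-1, S)), Pow(S, Rational(1, 2))) = Mul(Pow(S, Rational(1, 2)), Add(14, Mul(-1, S))))
Pow(Add(Function('C')(61), -7242), -1) = Pow(Add(Mul(Pow(61, Rational(1, 2)), Add(14, Mul(-1, 61))), -7242), -1) = Pow(Add(Mul(Pow(61, Rational(1, 2)), Add(14, -61)), -7242), -1) = Pow(Add(Mul(Pow(61, Rational(1, 2)), -47), -7242), -1) = Pow(Add(Mul(-47, Pow(61, Rational(1, 2))), -7242), -1) = Pow(Add(-7242, Mul(-47, Pow(61, Rational(1, 2)))), -1)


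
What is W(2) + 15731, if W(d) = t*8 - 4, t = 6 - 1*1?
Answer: 15767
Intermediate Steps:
t = 5 (t = 6 - 1 = 5)
W(d) = 36 (W(d) = 5*8 - 4 = 40 - 4 = 36)
W(2) + 15731 = 36 + 15731 = 15767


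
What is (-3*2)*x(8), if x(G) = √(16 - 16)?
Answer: 0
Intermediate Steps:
x(G) = 0 (x(G) = √0 = 0)
(-3*2)*x(8) = -3*2*0 = -6*0 = 0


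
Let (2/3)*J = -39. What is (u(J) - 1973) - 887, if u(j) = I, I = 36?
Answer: -2824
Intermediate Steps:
J = -117/2 (J = (3/2)*(-39) = -117/2 ≈ -58.500)
u(j) = 36
(u(J) - 1973) - 887 = (36 - 1973) - 887 = -1937 - 887 = -2824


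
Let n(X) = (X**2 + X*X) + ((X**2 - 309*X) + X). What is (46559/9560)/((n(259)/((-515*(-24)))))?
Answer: 14386731/29031569 ≈ 0.49555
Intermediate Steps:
n(X) = -308*X + 3*X**2 (n(X) = (X**2 + X**2) + (X**2 - 308*X) = 2*X**2 + (X**2 - 308*X) = -308*X + 3*X**2)
(46559/9560)/((n(259)/((-515*(-24))))) = (46559/9560)/(((259*(-308 + 3*259))/((-515*(-24))))) = (46559*(1/9560))/(((259*(-308 + 777))/12360)) = 46559/(9560*(((259*469)*(1/12360)))) = 46559/(9560*((121471*(1/12360)))) = 46559/(9560*(121471/12360)) = (46559/9560)*(12360/121471) = 14386731/29031569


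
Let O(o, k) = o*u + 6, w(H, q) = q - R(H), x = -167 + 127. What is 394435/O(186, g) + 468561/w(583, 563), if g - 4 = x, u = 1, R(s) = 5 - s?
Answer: 540014047/219072 ≈ 2465.0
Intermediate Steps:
x = -40
g = -36 (g = 4 - 40 = -36)
w(H, q) = -5 + H + q (w(H, q) = q - (5 - H) = q + (-5 + H) = -5 + H + q)
O(o, k) = 6 + o (O(o, k) = o*1 + 6 = o + 6 = 6 + o)
394435/O(186, g) + 468561/w(583, 563) = 394435/(6 + 186) + 468561/(-5 + 583 + 563) = 394435/192 + 468561/1141 = 540014047/219072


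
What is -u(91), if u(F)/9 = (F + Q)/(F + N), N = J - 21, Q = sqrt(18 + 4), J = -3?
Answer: -819/67 - 9*sqrt(22)/67 ≈ -12.854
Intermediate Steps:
Q = sqrt(22) ≈ 4.6904
N = -24 (N = -3 - 21 = -24)
u(F) = 9*(F + sqrt(22))/(-24 + F) (u(F) = 9*((F + sqrt(22))/(F - 24)) = 9*((F + sqrt(22))/(-24 + F)) = 9*(F + sqrt(22))/(-24 + F))
-u(91) = -9*(91 + sqrt(22))/(-24 + 91) = -9*(91 + sqrt(22))/67 = -(819/67 + 9*sqrt(22)/67) = -819/67 - 9*sqrt(22)/67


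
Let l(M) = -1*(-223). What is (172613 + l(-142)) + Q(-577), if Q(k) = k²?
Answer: 505765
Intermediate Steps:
l(M) = 223
(172613 + l(-142)) + Q(-577) = (172613 + 223) + (-577)² = 172836 + 332929 = 505765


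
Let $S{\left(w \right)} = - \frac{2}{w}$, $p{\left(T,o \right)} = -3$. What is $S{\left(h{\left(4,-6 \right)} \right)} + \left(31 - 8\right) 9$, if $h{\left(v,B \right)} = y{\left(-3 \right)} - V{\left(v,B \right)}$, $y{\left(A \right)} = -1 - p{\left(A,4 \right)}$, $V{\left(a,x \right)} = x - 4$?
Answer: $\frac{1241}{6} \approx 206.83$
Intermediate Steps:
$V{\left(a,x \right)} = -4 + x$
$y{\left(A \right)} = 2$ ($y{\left(A \right)} = -1 - -3 = -1 + 3 = 2$)
$h{\left(v,B \right)} = 6 - B$ ($h{\left(v,B \right)} = 2 - \left(-4 + B\right) = 6 - B$)
$S{\left(h{\left(4,-6 \right)} \right)} + \left(31 - 8\right) 9 = - \frac{2}{6 - -6} + \left(31 - 8\right) 9 = - \frac{2}{6 + 6} + 23 \cdot 9 = - \frac{2}{12} + 207 = \left(-2\right) \frac{1}{12} + 207 = - \frac{1}{6} + 207 = \frac{1241}{6}$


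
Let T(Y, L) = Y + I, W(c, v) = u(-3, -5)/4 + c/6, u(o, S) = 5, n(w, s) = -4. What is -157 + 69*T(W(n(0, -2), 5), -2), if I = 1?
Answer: -191/4 ≈ -47.750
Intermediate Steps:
W(c, v) = 5/4 + c/6
T(Y, L) = 1 + Y (T(Y, L) = Y + 1 = 1 + Y)
-157 + 69*T(W(n(0, -2), 5), -2) = -157 + 69*(1 + (5/4 + (1/6)*(-4))) = -157 + 69*(1 + (5/4 - 2/3)) = -157 + 69*(1 + 7/12) = -157 + 69*(19/12) = -157 + 437/4 = -191/4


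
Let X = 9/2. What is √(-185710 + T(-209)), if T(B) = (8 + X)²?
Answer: I*√742215/2 ≈ 430.76*I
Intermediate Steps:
X = 9/2 (X = 9*(½) = 9/2 ≈ 4.5000)
T(B) = 625/4 (T(B) = (8 + 9/2)² = (25/2)² = 625/4)
√(-185710 + T(-209)) = √(-185710 + 625/4) = √(-742215/4) = I*√742215/2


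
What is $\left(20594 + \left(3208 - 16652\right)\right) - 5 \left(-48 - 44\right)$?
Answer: $7610$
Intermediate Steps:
$\left(20594 + \left(3208 - 16652\right)\right) - 5 \left(-48 - 44\right) = \left(20594 + \left(3208 - 16652\right)\right) - -460 = \left(20594 - 13444\right) + 460 = 7150 + 460 = 7610$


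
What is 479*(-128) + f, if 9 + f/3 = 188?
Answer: -60775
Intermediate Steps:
f = 537 (f = -27 + 3*188 = -27 + 564 = 537)
479*(-128) + f = 479*(-128) + 537 = -61312 + 537 = -60775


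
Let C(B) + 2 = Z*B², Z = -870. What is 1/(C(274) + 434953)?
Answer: -1/64881169 ≈ -1.5413e-8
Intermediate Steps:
C(B) = -2 - 870*B²
1/(C(274) + 434953) = 1/((-2 - 870*274²) + 434953) = 1/((-2 - 870*75076) + 434953) = 1/((-2 - 65316120) + 434953) = 1/(-65316122 + 434953) = 1/(-64881169) = -1/64881169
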